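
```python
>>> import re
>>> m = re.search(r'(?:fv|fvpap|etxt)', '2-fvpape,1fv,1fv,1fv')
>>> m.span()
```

(2, 4)

The regex engine tests alternatives in the order written; an earlier branch that matches wins even if a later one would match more.
The match spans [2:4] → 'fv'.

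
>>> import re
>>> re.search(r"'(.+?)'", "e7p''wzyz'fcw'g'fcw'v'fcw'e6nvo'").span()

A `+?`/`*?`/`{m,n}?` starts at its minimum and grows only as far as needed for what follows to match.
Unlike `match`, `search` isn't anchored — it looks for the pattern anywhere in the string.
The match spans [3:10] → "''wzyz'".
Captured: group 1 = "'wzyz".

(3, 10)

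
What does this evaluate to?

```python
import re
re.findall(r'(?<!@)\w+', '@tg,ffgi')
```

The negative lookahead/lookbehind blocks any match where the forbidden context is present.
With no groups in the pattern, `findall` gives back each whole match — 2 here.

['g', 'ffgi']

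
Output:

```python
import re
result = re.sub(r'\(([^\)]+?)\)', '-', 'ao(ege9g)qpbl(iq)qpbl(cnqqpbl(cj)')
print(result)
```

Every occurrence is swapped for '-'.

ao-qpbl-qpbl-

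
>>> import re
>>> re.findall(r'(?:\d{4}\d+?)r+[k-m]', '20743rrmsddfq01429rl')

`findall` yields the raw match text (2 of them) because the pattern has no groups.

['20743rrm', '01429rl']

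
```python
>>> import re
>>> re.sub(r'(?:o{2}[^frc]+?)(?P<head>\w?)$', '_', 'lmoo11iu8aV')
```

The pattern matches exactly 2 of a literal 'o', then one or more of any character except [frc] (lazy) (non-capturing group); then optionally a word character (captured as 'head'); then anchored at the end.
Matches: at [2:11] → 'oo11iu8aV'.
`sub` substitutes '_' at each match site.

'lm_'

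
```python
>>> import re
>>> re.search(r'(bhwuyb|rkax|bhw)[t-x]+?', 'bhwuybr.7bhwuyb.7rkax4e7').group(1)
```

'bhw'

`re.search` tries every starting position until one works.
The match spans [0:4] → 'bhwu'.
Captured: group 1 = 'bhw'.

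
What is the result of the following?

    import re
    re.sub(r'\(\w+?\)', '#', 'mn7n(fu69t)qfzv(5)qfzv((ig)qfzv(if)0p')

'mn7n#qfzv#qfzv(#qfzv#0p'

Matches: at [4:11] → '(fu69t)'; at [15:18] → '(5)'; at [23:27] → '(ig)'; at [31:35] → '(if)'.
Each match is replaced by '#'.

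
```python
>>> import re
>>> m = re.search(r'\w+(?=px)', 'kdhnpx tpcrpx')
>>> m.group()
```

Lookahead/lookbehind check context without consuming it, so the matched span excludes the asserted characters.
`search` walks the string left to right and returns the first match it finds.
The match spans [0:4] → 'kdhn'.

'kdhn'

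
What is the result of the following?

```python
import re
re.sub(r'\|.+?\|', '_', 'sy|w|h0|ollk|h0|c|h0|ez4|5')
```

'sy_h0_h0_h0_5'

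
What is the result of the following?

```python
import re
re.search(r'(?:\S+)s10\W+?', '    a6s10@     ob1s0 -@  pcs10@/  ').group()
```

'a6s10@'

The pattern matches one or more of a non-whitespace character (non-capturing group); then the literal 's10', then one or more of a non-word character (lazy).
The `?` after the quantifier makes it lazy — it takes as little as possible before letting the rest of the pattern try.
Unlike `match`, `search` isn't anchored — it looks for the pattern anywhere in the string.
The match spans [4:10] → 'a6s10@'.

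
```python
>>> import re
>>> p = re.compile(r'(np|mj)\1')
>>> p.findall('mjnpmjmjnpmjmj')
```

`\1` has to match the exact text group 1 already captured.
`findall` collects group 1 from each match (2 total).

['mj', 'mj']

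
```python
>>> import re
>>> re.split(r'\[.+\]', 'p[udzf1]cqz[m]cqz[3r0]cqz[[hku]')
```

['p', '']

Matches to split on: at [1:31] → '[udzf1]cqz[m]cqz[3r0]cqz[[hku]'.
`split` removes every match and returns the 2 fragments in between.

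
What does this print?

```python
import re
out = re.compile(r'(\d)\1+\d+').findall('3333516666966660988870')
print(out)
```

A backreference is literal: `\1` must see the identical characters the first group matched.
Scanning left to right: at [0:22] match '3333516666966660988870', group 1 = '3'.
One capturing group, so `findall` returns just the captured substring from the one match — 1 in all.

['3']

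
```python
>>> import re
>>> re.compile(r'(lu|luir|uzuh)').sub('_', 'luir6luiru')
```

'_ir6_iru'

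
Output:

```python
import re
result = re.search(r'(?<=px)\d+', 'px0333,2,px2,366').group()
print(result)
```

The positive lookaround only admits positions where the adjacent text matches; those characters stay outside the span.
Unlike `match`, `search` isn't anchored — it looks for the pattern anywhere in the string.
The match spans [2:6] → '0333'.

0333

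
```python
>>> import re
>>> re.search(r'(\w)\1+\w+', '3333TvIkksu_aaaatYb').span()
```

(0, 19)

A backreference is literal: `\1` must see the identical characters the first group matched.
`re.search` tries every starting position until one works.
The match spans [0:19] → '3333TvIkksu_aaaatYb'.
Captured: group 1 = '3'.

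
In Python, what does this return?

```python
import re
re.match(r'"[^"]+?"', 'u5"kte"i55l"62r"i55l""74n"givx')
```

`re.match` only tries the pattern at the start of the string.
Here the string doesn't start with a match, so the call returns None.

None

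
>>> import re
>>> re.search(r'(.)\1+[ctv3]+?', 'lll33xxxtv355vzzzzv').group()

After group 1 captures some text, `\1` only succeeds where that same text appears again.
Unlike `match`, `search` isn't anchored — it looks for the pattern anywhere in the string.
The match spans [0:4] → 'lll3'.
Captured: group 1 = 'l'.

'lll3'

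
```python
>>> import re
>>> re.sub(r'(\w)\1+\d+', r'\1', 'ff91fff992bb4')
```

After group 1 captures some text, `\1` only succeeds where that same text appears again.
Matches: at [0:4] → 'ff91'; at [4:10] → 'fff992'; at [10:13] → 'bb4'.
`\1` in the replacement pulls in group 1's text for each match.

'ffb'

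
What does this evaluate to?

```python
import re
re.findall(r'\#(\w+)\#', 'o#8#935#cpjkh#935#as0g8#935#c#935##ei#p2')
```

With a single group, `findall` returns only what that group captured — 5 items.

['8', 'cpjkh', 'as0g8', 'c', 'ei']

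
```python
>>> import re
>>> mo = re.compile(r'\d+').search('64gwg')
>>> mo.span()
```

(0, 2)

The pattern matches one or more of a digit.
`search` walks the string left to right and returns the first match it finds.
The match spans [0:2] → '64'.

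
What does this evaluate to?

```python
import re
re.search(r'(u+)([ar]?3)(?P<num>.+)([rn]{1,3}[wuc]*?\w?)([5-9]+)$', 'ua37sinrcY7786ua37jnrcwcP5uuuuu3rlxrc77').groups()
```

('u', 'a3', '7sinrcY7786ua37jnrcwcP5uuuuu3rlx', 'rc', '77')

The match spans [0:39] → 'ua37sinrcY7786ua37jnrcwcP5uuuuu3rlxrc77'.
Captured: group 1 = 'u', group 2 = 'a3', group 3 = '7sinrcY7786ua37jnrcwcP5uuuuu3rlx', group 4 = 'rc', group 5 = '77'.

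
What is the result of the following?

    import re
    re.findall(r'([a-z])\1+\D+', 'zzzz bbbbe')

The backreference `\1` re-matches whatever the first group consumed, character for character.
Because there's exactly one group, `findall` drops the full match and keeps group 1 from the one hit.

['z']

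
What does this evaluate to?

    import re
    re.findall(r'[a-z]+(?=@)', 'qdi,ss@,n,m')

['ss']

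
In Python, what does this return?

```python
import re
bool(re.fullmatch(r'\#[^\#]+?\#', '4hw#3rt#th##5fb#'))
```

False

For `fullmatch`, every character of the input must be accounted for by the pattern.
Here the pattern can't cover the whole string, so the call returns None, and `bool(None)` is False.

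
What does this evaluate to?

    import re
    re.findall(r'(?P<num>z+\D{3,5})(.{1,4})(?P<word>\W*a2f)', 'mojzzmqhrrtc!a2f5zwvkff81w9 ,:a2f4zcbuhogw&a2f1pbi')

Pattern: one or more of the literal 'z', then 3 to 5 of a non-digit (captured as 'num'); then 1 to 4 of any character (captured); then zero or more of a non-word character, then the literal 'a2f' (captured as 'word').
Scanning left to right: at [3:16] match 'zzmqhrrtc!a2f', groups = ('zzmqhrr', 'tc!', 'a2f'); at [17:33] match 'zwvkff81w9 ,:a2f', groups = ('zwvkff', '81w9', ' ,:a2f'); at [34:46] match 'zcbuhogw&a2f', groups = ('zcbuho', 'gw&', 'a2f').
Multiple groups make `findall` return tuples — one 3-tuple for each match.

[('zzmqhrr', 'tc!', 'a2f'), ('zwvkff', '81w9', ' ,:a2f'), ('zcbuho', 'gw&', 'a2f')]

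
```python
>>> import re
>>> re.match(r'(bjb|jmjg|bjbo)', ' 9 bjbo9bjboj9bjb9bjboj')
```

None

`re.match` won't scan ahead — the pattern has to work from the very first character.
Here position 0 doesn't satisfy it, so the call returns None.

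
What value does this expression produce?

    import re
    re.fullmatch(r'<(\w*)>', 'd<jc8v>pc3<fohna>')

`re.fullmatch` requires the pattern to consume the entire string.
Here the string isn't matched end-to-end, so the call returns None.

None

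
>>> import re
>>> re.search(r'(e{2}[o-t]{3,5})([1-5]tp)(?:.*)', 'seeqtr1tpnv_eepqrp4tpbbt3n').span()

Pattern: exactly 2 of a literal 'e', then 3 to 5 of a character in [o-t] (captured); then a character in [1-5], then the literal 'tp' (captured); then zero or more of any character (non-capturing group).
`re.search` tries every starting position until one works.
The match spans [1:26] → 'eeqtr1tpnv_eepqrp4tpbbt3n'.
Captured: group 1 = 'eeqtr', group 2 = '1tp'.

(1, 26)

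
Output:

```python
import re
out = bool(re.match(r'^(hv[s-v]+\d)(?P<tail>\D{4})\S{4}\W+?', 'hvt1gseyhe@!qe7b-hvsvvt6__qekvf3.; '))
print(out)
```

False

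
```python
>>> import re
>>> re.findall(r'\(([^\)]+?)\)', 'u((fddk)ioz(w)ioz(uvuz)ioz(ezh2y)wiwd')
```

Scanning left to right: at [1:8] match '((fddk)', group 1 = '(fddk'; at [11:14] match '(w)', group 1 = 'w'; at [17:23] match '(uvuz)', group 1 = 'uvuz'; at [26:33] match '(ezh2y)', group 1 = 'ezh2y'.
With a single group, `findall` returns only what that group captured — 4 items.

['(fddk', 'w', 'uvuz', 'ezh2y']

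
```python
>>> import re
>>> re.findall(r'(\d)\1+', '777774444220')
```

The backreference `\1` re-matches whatever the first group consumed, character for character.
Because there's exactly one group, `findall` drops the full match and keeps group 1 from each hit.

['7', '4', '2']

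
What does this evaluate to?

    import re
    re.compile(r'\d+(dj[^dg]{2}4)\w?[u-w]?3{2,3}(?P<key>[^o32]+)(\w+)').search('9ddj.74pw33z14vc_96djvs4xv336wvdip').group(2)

The match spans [17:34] → '96djvs4xv336wvdip'.
Captured: group 1 = 'djvs4', group 2 = '6wvdi', group 3 = 'p'.

'6wvdi'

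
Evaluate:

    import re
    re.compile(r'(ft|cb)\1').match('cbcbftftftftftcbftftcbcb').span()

`\1` has to match the exact text group 1 already captured.
`re.match` won't scan ahead — the pattern has to work from the very first character.
The match spans [0:4] → 'cbcb'.
Captured: group 1 = 'cb'.

(0, 4)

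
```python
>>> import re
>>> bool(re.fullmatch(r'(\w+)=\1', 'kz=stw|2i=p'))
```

False

`re.fullmatch` is like wrapping the pattern in `^…$` (in single-line mode).
Here the string isn't matched end-to-end, so the call returns None, and `bool(None)` is False.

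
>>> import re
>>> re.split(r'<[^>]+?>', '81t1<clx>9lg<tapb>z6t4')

Matches to split on: at [4:9] → '<clx>'; at [12:18] → '<tapb>'.
`split` removes every match and returns the 3 fragments in between.

['81t1', '9lg', 'z6t4']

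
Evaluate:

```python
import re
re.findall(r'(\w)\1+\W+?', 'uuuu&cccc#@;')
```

['u', 'c']

`\1` is not a pattern — it's the concrete string captured by group 1, re-applied verbatim.
`findall` collects group 1 from each match (2 total).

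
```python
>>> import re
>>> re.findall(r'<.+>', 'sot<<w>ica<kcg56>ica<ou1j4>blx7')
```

Since nothing is captured, `findall` lists the 1 matched substring directly.

['<<w>ica<kcg56>ica<ou1j4>']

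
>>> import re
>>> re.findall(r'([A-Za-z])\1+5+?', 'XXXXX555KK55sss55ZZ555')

`\1` is not a pattern — it's the concrete string captured by group 1, re-applied verbatim.
Matches: at [0:6] match 'XXXXX5', group 1 = 'X'; at [8:11] match 'KK5', group 1 = 'K'; at [12:16] match 'sss5', group 1 = 's'; at [17:20] match 'ZZ5', group 1 = 'Z'.
One capturing group, so `findall` returns just the captured substring from each match — 4 in all.

['X', 'K', 's', 'Z']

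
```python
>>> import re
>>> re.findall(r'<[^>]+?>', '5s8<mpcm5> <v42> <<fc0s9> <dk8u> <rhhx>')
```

['<mpcm5>', '<v42>', '<<fc0s9>', '<dk8u>', '<rhhx>']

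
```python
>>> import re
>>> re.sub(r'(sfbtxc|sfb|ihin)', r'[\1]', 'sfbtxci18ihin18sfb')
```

'[sfbtxc]i18[ihin]18[sfb]'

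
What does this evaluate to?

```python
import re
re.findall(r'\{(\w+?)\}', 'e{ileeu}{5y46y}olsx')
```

One capturing group, so `findall` returns just the captured substring from each match — 2 in all.

['ileeu', '5y46y']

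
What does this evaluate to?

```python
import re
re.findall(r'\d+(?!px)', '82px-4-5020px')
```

['8', '4', '502']

A negative assertion filters positions out without eating any characters.
Walking the string: at [0:1] → '8'; at [5:6] → '4'; at [7:10] → '502'.
`findall` yields the raw match text (3 of them) because the pattern has no groups.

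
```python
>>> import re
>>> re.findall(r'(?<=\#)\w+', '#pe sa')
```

The positive lookaround only admits positions where the adjacent text matches; those characters stay outside the span.
Matches: at [1:3] → 'pe'.
With no groups in the pattern, `findall` gives back each whole match — 1 here.

['pe']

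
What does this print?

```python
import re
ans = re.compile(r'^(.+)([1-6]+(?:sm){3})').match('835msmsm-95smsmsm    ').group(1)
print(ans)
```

835msmsm-9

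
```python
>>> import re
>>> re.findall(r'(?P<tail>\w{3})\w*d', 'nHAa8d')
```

['nHA']

The pattern matches exactly 3 of a word character (captured as 'tail'); then zero or more of a word character, then a literal 'd'.
Scanning left to right: at [0:6] match 'nHAa8d', group 1 = 'nHA'.
Because there's exactly one group, `findall` drops the full match and keeps group 1 from the one hit.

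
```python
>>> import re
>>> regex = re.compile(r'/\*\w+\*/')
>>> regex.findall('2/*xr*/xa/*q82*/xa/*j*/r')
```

['/*xr*/', '/*q82*/', '/*j*/']

`findall` yields the raw match text (3 of them) because the pattern has no groups.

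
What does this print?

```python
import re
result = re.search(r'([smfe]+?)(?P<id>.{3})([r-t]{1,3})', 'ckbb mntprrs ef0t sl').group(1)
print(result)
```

m

The pattern matches one or more of one of [smfe] (lazy) (captured); then exactly 3 of any character (captured as 'id'); then 1 to 3 of a character in [r-t] (captured).
`search` walks the string left to right and returns the first match it finds.
The match spans [5:12] → 'mntprrs'.
Captured: group 1 = 'm', group 2 = 'ntp', group 3 = 'rrs'.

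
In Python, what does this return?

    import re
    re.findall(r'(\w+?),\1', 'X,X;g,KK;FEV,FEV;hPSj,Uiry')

`\1` has to match the exact text group 1 already captured.
Matches: at [0:3] match 'X,X', group 1 = 'X'; at [9:16] match 'FEV,FEV', group 1 = 'FEV'.
With a single group, `findall` returns only what that group captured — 2 items.

['X', 'FEV']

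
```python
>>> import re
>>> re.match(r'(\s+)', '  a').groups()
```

('  ',)

This matches one or more of whitespace (captured).
With `match`, the pattern is implicitly anchored at the beginning.
The match spans [0:2] → '  '.
Captured: group 1 = '  '.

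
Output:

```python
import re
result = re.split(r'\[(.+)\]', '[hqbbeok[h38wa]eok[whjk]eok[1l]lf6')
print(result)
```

['', 'hqbbeok[h38wa]eok[whjk]eok[1l', 'lf6']

Matches to split on: at [0:31] → '[hqbbeok[h38wa]eok[whjk]eok[1l]'.
`re.split` interleaves the captured-group text with the surrounding fragments.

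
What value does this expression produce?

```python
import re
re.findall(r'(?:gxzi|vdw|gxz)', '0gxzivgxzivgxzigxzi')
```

['gxzi', 'gxzi', 'gxzi', 'gxzi']

Alternation isn't longest-match — the leftmost alternative that fits at this position is chosen.
Walking the string: at [1:5] → 'gxzi'; at [6:10] → 'gxzi'; at [11:15] → 'gxzi'; at [15:19] → 'gxzi'.
With no groups in the pattern, `findall` gives back each whole match — 4 here.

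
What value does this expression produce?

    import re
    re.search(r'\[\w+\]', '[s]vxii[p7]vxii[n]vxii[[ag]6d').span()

The match spans [0:3] → '[s]'.

(0, 3)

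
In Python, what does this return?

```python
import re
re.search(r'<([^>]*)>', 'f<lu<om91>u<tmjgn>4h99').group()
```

'<lu<om91>'

The match spans [1:10] → '<lu<om91>'.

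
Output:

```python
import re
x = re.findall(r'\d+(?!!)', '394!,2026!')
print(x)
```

`(?!…)`/`(?<!…)` only lets a position through if the neighbouring text does NOT match; no characters are consumed.
With no groups in the pattern, `findall` gives back each whole match — 2 here.

['39', '202']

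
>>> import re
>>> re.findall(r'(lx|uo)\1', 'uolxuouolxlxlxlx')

A backreference is literal: `\1` must see the identical characters the first group matched.
`findall` collects group 1 from each match (3 total).

['uo', 'lx', 'lx']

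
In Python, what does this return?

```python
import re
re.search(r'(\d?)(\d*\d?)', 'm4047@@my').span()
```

(0, 0)

The match spans [0:0] → ''.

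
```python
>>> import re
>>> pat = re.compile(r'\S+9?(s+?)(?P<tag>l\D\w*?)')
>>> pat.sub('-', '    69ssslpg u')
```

'    -g u'

The pattern matches one or more of a non-whitespace character, then optionally the literal '9'; then one or more of a literal 's' (lazy) (captured); then a literal 'l', then a non-digit, then zero or more of a word character (lazy) (captured as 'tag').
Every occurrence is swapped for '-'.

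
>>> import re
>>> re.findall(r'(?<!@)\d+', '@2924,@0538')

`(?!…)`/`(?<!…)` only lets a position through if the neighbouring text does NOT match; no characters are consumed.
Since nothing is captured, `findall` lists the 2 matched substrings directly.

['924', '538']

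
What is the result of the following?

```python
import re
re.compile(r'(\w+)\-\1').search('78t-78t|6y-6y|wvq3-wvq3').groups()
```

The match spans [0:7] → '78t-78t'.
Captured: group 1 = '78t'.

('78t',)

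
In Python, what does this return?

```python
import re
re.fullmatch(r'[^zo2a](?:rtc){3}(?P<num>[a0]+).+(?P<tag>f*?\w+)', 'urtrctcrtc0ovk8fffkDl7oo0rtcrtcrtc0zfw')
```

None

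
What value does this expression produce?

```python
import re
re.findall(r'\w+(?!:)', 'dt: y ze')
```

['d', 'y', 'ze']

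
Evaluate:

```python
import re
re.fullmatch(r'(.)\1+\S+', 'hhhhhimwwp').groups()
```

The match spans [0:10] → 'hhhhhimwwp'.
Captured: group 1 = 'h'.

('h',)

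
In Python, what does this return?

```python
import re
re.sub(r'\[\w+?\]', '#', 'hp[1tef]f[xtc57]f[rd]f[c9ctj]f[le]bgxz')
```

'hp#f#f#f#f#bgxz'

Every occurrence is swapped for '#'.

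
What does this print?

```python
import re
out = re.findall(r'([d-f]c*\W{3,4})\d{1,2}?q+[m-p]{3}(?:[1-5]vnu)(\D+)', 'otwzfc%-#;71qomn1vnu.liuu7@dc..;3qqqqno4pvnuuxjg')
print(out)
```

The pattern matches a character in [d-f], then zero or more of a literal 'c', then 3 to 4 of a non-word character (captured); then 1 to 2 of a digit (lazy), then one or more of the literal 'q', then exactly 3 of a character in [m-p]; then a character in [1-5], then the literal 'vnu' (non-capturing group); then one or more of a non-digit (captured).
Multiple groups make `findall` return tuples — one 2-tuple for the one match.

[('fc%-#;', '.liuu')]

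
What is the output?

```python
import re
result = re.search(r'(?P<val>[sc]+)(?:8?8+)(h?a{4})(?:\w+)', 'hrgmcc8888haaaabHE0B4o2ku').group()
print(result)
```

cc8888haaaabHE0B4o2ku

Pattern: one or more of one of [sc] (captured as 'val'); then optionally the literal '8', then one or more of the literal '8' (non-capturing group); then optionally a literal 'h', then exactly 4 of the literal 'a' (captured); then one or more of a word character (non-capturing group).
`re.search` tries every starting position until one works.
The match spans [4:25] → 'cc8888haaaabHE0B4o2ku'.
Captured: group 1 = 'cc', group 2 = 'haaaa'.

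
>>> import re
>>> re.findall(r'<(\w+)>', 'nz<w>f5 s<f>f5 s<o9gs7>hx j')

Walking the string: at [2:5] match '<w>', group 1 = 'w'; at [9:12] match '<f>', group 1 = 'f'; at [16:23] match '<o9gs7>', group 1 = 'o9gs7'.
One capturing group, so `findall` returns just the captured substring from each match — 3 in all.

['w', 'f', 'o9gs7']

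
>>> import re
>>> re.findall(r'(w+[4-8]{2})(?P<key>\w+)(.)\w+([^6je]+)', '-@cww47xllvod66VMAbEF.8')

[('ww47', 'xllvod66VMAb', 'E', '.8')]

The pattern matches one or more of a literal 'w', then exactly 2 of a character in [4-8] (captured); then one or more of a word character (captured as 'key'); then any character (captured); then one or more of a word character; then one or more of any character except [6je] (captured).
Multiple groups make `findall` return tuples — one 4-tuple for the one match.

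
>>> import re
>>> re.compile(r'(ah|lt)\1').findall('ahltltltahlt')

`\1` has to match the exact text group 1 already captured.
Scanning left to right: at [2:6] match 'ltlt', group 1 = 'lt'.
`findall` collects group 1 from the one match (1 total).

['lt']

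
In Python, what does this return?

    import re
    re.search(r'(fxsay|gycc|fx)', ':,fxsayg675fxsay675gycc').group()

Branches in `(...|...)` are attempted left-to-right; the first branch that allows the whole pattern to succeed is taken.
The match spans [2:7] → 'fxsay'.

'fxsay'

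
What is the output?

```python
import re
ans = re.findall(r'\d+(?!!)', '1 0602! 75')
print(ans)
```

['1', '060', '75']

`(?!…)`/`(?<!…)` only lets a position through if the neighbouring text does NOT match; no characters are consumed.
With no groups in the pattern, `findall` gives back each whole match — 3 here.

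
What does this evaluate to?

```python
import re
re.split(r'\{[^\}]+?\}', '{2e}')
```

['', '']

`split` removes every match and returns the 2 fragments in between.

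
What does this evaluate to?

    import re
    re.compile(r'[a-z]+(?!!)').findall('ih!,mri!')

A negative assertion filters positions out without eating any characters.
With no groups in the pattern, `findall` gives back each whole match — 2 here.

['i', 'mr']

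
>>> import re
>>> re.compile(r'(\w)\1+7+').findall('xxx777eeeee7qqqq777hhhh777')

The backreference `\1` re-matches whatever the first group consumed, character for character.
Matches: at [0:6] match 'xxx777', group 1 = 'x'; at [6:12] match 'eeeee7', group 1 = 'e'; at [12:19] match 'qqqq777', group 1 = 'q'; at [19:26] match 'hhhh777', group 1 = 'h'.
With a single group, `findall` returns only what that group captured — 4 items.

['x', 'e', 'q', 'h']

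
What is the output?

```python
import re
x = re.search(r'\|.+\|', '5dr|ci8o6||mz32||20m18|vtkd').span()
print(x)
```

(3, 23)

The match spans [3:23] → '|ci8o6||mz32||20m18|'.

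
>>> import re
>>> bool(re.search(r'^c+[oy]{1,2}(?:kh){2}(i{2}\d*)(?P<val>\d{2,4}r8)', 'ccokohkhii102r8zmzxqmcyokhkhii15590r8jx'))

Pattern: anchored at the start of the string; then one or more of a literal 'c', then 1 to 2 of one of [oy], then the literal 'kh' repeated 2 times; then exactly 2 of the literal 'i', then zero or more of a digit (captured); then 2 to 4 of a digit, then the literal 'r8' (captured as 'val').
Here no position works, so the call returns None, and `bool(None)` is False.

False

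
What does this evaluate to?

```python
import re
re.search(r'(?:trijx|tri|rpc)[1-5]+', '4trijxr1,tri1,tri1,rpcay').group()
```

'tri1'

`re.search` tries every starting position until one works.
The match spans [9:13] → 'tri1'.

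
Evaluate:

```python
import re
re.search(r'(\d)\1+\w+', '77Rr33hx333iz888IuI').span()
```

(0, 19)

The backreference `\1` re-matches whatever the first group consumed, character for character.
`re.search` scans for the first position where the pattern succeeds.
The match spans [0:19] → '77Rr33hx333iz888IuI'.
Captured: group 1 = '7'.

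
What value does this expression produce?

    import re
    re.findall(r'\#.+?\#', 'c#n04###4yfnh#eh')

Matches: at [1:6] → '#n04#'; at [6:14] → '##4yfnh#'.
Since nothing is captured, `findall` lists the 2 matched substrings directly.

['#n04#', '##4yfnh#']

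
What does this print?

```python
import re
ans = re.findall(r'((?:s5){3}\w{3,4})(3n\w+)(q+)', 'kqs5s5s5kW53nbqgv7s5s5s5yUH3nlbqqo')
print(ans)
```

[('s5s5s5kW5', '3nbqgv7s5s5s5yUH3nlbq', 'q')]

The pattern matches the literal 's5' repeated 3 times, then 3 to 4 of a word character (captured); then the literal '3n', then one or more of a word character (captured); then one or more of a literal 'q' (captured).
Scanning left to right: at [2:33] match 's5s5s5kW53nbqgv7s5s5s5yUH3nlbqq', groups = ('s5s5s5kW5', '3nbqgv7s5s5s5yUH3nlbq', 'q').
Multiple groups make `findall` return tuples — one 3-tuple for the one match.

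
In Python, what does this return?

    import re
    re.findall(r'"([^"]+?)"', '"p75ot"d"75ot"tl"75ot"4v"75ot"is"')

['p75ot', '75ot', '75ot', '75ot']

One capturing group, so `findall` returns just the captured substring from each match — 4 in all.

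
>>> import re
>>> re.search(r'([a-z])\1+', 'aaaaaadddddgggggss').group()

'aaaaaa'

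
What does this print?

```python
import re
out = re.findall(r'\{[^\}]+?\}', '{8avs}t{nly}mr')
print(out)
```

['{8avs}', '{nly}']

`findall` yields the raw match text (2 of them) because the pattern has no groups.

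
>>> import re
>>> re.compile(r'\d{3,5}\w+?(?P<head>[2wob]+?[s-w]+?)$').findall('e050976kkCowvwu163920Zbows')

The pattern matches 3 to 5 of a digit; then one or more of a word character (lazy); then one or more of one of [2wob] (lazy), then one or more of a character in [s-w] (lazy) (captured as 'head'); then anchored at the end.
Walking the string: at [1:26] match '050976kkCowvwu163920Zbows', group 1 = 'bows'.
With a single group, `findall` returns only what that group captured — 1 item.

['bows']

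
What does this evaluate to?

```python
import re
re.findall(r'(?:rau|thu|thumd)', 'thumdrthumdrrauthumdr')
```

['thu', 'thu', 'rau', 'thu']

Alternation tries branches left to right and keeps the first one that lets the overall match succeed at that position.
Matches: at [0:3] → 'thu'; at [6:9] → 'thu'; at [12:15] → 'rau'; at [15:18] → 'thu'.
`findall` yields the raw match text (4 of them) because the pattern has no groups.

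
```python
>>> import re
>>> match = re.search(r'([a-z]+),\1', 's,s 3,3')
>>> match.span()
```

`\1` is not a pattern — it's the concrete string captured by group 1, re-applied verbatim.
`re.search` tries every starting position until one works.
The match spans [0:3] → 's,s'.
Captured: group 1 = 's'.

(0, 3)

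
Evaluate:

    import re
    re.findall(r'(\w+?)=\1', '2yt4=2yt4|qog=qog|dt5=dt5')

['2yt4', 'qog', 'dt5']

A backreference is literal: `\1` must see the identical characters the first group matched.
Scanning left to right: at [0:9] match '2yt4=2yt4', group 1 = '2yt4'; at [10:17] match 'qog=qog', group 1 = 'qog'; at [18:25] match 'dt5=dt5', group 1 = 'dt5'.
With a single group, `findall` returns only what that group captured — 3 items.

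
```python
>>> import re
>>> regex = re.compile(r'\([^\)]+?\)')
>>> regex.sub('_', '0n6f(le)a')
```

'0n6f_a'

`sub` substitutes '_' at each match site.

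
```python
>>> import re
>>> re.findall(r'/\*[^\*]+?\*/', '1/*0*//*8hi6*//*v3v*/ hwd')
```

['/*0*/', '/*8hi6*/', '/*v3v*/']

Scanning left to right: at [1:6] → '/*0*/'; at [6:14] → '/*8hi6*/'; at [14:21] → '/*v3v*/'.
Since nothing is captured, `findall` lists the 3 matched substrings directly.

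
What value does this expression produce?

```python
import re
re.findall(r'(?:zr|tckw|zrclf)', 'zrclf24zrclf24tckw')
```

['zr', 'zr', 'tckw']

Alternation tries branches left to right and keeps the first one that lets the overall match succeed at that position.
With no groups in the pattern, `findall` gives back each whole match — 3 here.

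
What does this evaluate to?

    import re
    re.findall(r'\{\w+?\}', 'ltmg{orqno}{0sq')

Scanning left to right: at [4:11] → '{orqno}'.
`findall` yields the raw match text (1 of them) because the pattern has no groups.

['{orqno}']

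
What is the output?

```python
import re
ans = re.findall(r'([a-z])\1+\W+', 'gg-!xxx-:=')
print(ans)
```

['g', 'x']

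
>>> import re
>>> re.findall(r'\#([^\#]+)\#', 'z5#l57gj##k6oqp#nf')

Matches: at [2:9] match '#l57gj#', group 1 = 'l57gj'; at [9:16] match '#k6oqp#', group 1 = 'k6oqp'.
`findall` collects group 1 from each match (2 total).

['l57gj', 'k6oqp']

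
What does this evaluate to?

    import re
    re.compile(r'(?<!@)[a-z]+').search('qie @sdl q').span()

A negative assertion filters positions out without eating any characters.
The match spans [0:3] → 'qie'.

(0, 3)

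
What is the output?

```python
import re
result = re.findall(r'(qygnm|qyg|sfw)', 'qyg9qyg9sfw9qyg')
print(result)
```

['qyg', 'qyg', 'sfw', 'qyg']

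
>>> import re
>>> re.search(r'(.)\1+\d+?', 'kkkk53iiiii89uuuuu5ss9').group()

'kkkk5'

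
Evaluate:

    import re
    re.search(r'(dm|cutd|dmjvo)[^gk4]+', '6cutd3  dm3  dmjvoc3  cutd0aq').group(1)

'cutd'

`re.search` scans for the first position where the pattern succeeds.
The match spans [1:29] → 'cutd3  dm3  dmjvoc3  cutd0aq'.
Captured: group 1 = 'cutd'.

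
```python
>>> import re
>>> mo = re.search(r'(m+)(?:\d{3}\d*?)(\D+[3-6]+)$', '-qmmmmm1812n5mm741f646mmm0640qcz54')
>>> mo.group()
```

'mmm0640qcz54'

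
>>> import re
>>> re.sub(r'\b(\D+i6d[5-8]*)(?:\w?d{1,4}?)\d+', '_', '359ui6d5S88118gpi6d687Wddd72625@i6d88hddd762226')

'359ui6d5S88118gpi6d687Wddd72625_'

This matches a word boundary (`\b`, zero-width); then one or more of a non-digit, then the literal 'i6d', then zero or more of a character in [5-8] (captured); then optionally a word character, then 1 to 4 of the literal 'd' (lazy) (non-capturing group); then one or more of a digit.
Matches: at [31:47] → '@i6d88hddd762226'.
`sub` substitutes '_' at each match site.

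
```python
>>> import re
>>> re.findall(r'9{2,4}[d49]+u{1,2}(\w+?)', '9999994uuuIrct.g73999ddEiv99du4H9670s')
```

Pattern: 2 to 4 of the literal '9', then one or more of one of [d49], then 1 to 2 of the literal 'u'; then one or more of a word character (lazy) (captured).
Because the quantifier is non-greedy, it stops expanding at the earliest point where the rest of the pattern can succeed.
Matches: at [0:10] match '9999994uuu', group 1 = 'u'; at [26:31] match '99du4', group 1 = '4'.
One capturing group, so `findall` returns just the captured substring from each match — 2 in all.

['u', '4']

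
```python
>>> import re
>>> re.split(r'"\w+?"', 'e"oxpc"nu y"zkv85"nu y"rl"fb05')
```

['e', 'nu y', 'nu y', 'fb05']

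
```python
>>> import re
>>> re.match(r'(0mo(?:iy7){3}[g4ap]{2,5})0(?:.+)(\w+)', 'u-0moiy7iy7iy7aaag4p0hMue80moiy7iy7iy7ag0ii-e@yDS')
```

None

`re.match` won't scan ahead — the pattern has to work from the very first character.
Here the string doesn't start with a match, so the call returns None.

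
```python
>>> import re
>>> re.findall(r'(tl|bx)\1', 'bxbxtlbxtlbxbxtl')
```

['bx', 'bx']

`\1` has to match the exact text group 1 already captured.
`findall` collects group 1 from each match (2 total).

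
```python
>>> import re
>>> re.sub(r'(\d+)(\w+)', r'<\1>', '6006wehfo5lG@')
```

Pattern: one or more of a digit (captured); then one or more of a word character (captured).
`\1` in the replacement pulls in group 1's text for each match.

'<6006>@'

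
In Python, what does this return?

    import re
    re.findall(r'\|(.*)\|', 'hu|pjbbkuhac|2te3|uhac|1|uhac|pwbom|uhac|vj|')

Scanning left to right: at [2:44] match '|pjbbkuhac|2te3|uhac|1|uhac|pwbom|uhac|vj|', group 1 = 'pjbbkuhac|2te3|uhac|1|uhac|pwbom|uhac|vj'.
Because there's exactly one group, `findall` drops the full match and keeps group 1 from the one hit.

['pjbbkuhac|2te3|uhac|1|uhac|pwbom|uhac|vj']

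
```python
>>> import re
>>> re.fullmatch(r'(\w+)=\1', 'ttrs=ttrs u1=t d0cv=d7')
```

`\1` is not a pattern — it's the concrete string captured by group 1, re-applied verbatim.
`re.fullmatch` requires the pattern to consume the entire string.
Here the pattern can't cover the whole string, so the call returns None.

None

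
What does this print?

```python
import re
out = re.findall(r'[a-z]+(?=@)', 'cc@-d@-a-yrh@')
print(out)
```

['cc', 'd', 'yrh']

Lookahead/lookbehind check context without consuming it, so the matched span excludes the asserted characters.
Walking the string: at [0:2] → 'cc'; at [4:5] → 'd'; at [9:12] → 'yrh'.
No capturing groups, so `findall` returns the 3 full match strings.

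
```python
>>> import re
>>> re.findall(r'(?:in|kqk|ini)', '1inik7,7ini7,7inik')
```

The regex engine tests alternatives in the order written; an earlier branch that matches wins even if a later one would match more.
Matches: at [1:3] → 'in'; at [8:10] → 'in'; at [14:16] → 'in'.
Since nothing is captured, `findall` lists the 3 matched substrings directly.

['in', 'in', 'in']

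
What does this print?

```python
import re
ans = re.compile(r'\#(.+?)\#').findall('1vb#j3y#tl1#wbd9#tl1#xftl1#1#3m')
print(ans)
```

['j3y', 'wbd9', 'xftl1']

One capturing group, so `findall` returns just the captured substring from each match — 3 in all.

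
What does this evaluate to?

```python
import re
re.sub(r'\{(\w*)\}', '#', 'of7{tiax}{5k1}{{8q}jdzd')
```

Matches: at [3:9] → '{tiax}'; at [9:14] → '{5k1}'; at [15:19] → '{8q}'.
`sub` substitutes '#' at each match site.

'of7##{#jdzd'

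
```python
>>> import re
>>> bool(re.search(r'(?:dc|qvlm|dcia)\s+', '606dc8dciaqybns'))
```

`search` walks the string left to right and returns the first match it finds.
Here nothing in the string fits, so the call returns None, and `bool(None)` is False.

False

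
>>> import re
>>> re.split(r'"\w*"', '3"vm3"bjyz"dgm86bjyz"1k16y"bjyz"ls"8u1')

Matches to split on: at [1:6] → '"vm3"'; at [10:21] → '"dgm86bjyz"'; at [26:32] → '"bjyz"'.
Each match becomes a cut point; 4 segments remain.

['3', 'bjyz', '1k16y', 'ls"8u1']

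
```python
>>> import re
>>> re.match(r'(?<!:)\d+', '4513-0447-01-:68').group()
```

'4513'

The negative lookaround is zero-width — it rules out positions where the adjacent text would match, without consuming anything.
With `match`, the pattern is implicitly anchored at the beginning.
The match spans [0:4] → '4513'.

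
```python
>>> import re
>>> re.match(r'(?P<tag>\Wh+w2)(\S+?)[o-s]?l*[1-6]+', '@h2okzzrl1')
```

`match` is anchored at position 0; if the pattern doesn't fit there, it returns None.
Here position 0 doesn't satisfy it, so the call returns None.

None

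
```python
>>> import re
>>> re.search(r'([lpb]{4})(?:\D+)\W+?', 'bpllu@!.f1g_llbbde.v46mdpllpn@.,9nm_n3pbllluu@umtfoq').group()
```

'bpllu@!.'

The pattern matches exactly 4 of one of [lpb] (captured); then one or more of a non-digit (non-capturing group); then one or more of a non-word character (lazy).
The match spans [0:8] → 'bpllu@!.'.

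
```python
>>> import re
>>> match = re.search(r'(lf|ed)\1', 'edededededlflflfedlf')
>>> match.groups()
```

('ed',)

`\1` is not a pattern — it's the concrete string captured by group 1, re-applied verbatim.
`search` walks the string left to right and returns the first match it finds.
The match spans [0:4] → 'eded'.
Captured: group 1 = 'ed'.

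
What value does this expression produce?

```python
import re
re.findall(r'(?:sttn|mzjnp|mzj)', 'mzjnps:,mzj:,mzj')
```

['mzjnp', 'mzj', 'mzj']

Alternation tries branches left to right and keeps the first one that lets the overall match succeed at that position.
`findall` yields the raw match text (3 of them) because the pattern has no groups.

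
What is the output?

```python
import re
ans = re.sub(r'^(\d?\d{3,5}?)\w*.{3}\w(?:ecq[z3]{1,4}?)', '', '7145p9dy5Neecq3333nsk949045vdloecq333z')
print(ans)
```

33z

The pattern matches anchored at the start of the string; then optionally a digit, then 3 to 5 of a digit (lazy) (captured); then zero or more of a word character, then exactly 3 of any character, then a word character; then the literal 'ecq', then 1 to 4 of one of [z3] (lazy) (non-capturing group).
The `?` after the quantifier makes it lazy — it takes as little as possible before letting the rest of the pattern try.
Matches: at [0:35] → '7145p9dy5Neecq3333nsk949045vdloecq3'.
`sub` substitutes '' at each match site.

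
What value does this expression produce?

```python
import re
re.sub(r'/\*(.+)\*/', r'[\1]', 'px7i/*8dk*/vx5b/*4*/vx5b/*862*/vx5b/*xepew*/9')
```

'px7i[8dk*/vx5b/*4*/vx5b/*862*/vx5b/*xepew]9'

`\1` in the replacement pulls in group 1's text for each match.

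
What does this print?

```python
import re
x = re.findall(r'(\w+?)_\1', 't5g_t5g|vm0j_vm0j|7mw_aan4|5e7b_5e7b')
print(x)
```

['t5g', 'vm0j', '5e7b']

`\1` is not a pattern — it's the concrete string captured by group 1, re-applied verbatim.
Scanning left to right: at [0:7] match 't5g_t5g', group 1 = 't5g'; at [8:17] match 'vm0j_vm0j', group 1 = 'vm0j'; at [27:36] match '5e7b_5e7b', group 1 = '5e7b'.
`findall` collects group 1 from each match (3 total).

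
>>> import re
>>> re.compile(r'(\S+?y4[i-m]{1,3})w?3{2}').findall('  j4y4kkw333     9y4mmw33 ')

Pattern: one or more of a non-whitespace character (lazy), then the literal 'y4', then 1 to 3 of a character in [i-m] (captured); then optionally the literal 'w', then exactly 2 of the literal '3'.
`findall` collects group 1 from each match (2 total).

['j4y4kk', '9y4mm']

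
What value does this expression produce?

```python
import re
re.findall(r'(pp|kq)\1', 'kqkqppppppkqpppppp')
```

['kq', 'pp', 'pp']

A backreference is literal: `\1` must see the identical characters the first group matched.
Walking the string: at [0:4] match 'kqkq', group 1 = 'kq'; at [4:8] match 'pppp', group 1 = 'pp'; at [12:16] match 'pppp', group 1 = 'pp'.
One capturing group, so `findall` returns just the captured substring from each match — 3 in all.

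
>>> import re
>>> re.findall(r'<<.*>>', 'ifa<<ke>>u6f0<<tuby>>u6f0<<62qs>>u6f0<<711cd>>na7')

Scanning left to right: at [3:46] → '<<ke>>u6f0<<tuby>>u6f0<<62qs>>u6f0<<711cd>>'.
Since nothing is captured, `findall` lists the 1 matched substring directly.

['<<ke>>u6f0<<tuby>>u6f0<<62qs>>u6f0<<711cd>>']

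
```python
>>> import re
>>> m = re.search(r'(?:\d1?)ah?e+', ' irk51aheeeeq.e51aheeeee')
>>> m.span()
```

The match spans [4:12] → '51aheeee'.

(4, 12)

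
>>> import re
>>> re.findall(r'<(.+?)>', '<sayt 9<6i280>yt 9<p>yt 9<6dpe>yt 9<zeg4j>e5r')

['sayt 9<6i280', 'p', '6dpe', 'zeg4j']

Because the quantifier is non-greedy, it stops expanding at the earliest point where the rest of the pattern can succeed.
Scanning left to right: at [0:14] match '<sayt 9<6i280>', group 1 = 'sayt 9<6i280'; at [18:21] match '<p>', group 1 = 'p'; at [25:31] match '<6dpe>', group 1 = '6dpe'; at [35:42] match '<zeg4j>', group 1 = 'zeg4j'.
With a single group, `findall` returns only what that group captured — 4 items.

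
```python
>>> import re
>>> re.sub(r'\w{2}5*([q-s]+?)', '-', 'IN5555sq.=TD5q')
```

This matches exactly 2 of a word character, then zero or more of a literal '5'; then one or more of a character in [q-s] (lazy) (captured).
With the lazy modifier that quantifier settles for the fewest repetitions that let the rest of the pattern succeed (the atoms after it are unaffected and can still be greedy).
Matches: at [0:7] → 'IN5555s'; at [10:14] → 'TD5q'.
Every occurrence is swapped for '-'.

'-q.=-'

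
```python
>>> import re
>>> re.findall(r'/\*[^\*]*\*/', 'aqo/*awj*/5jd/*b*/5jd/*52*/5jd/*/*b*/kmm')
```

With no groups in the pattern, `findall` gives back each whole match — 4 here.

['/*awj*/', '/*b*/', '/*52*/', '/*b*/']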